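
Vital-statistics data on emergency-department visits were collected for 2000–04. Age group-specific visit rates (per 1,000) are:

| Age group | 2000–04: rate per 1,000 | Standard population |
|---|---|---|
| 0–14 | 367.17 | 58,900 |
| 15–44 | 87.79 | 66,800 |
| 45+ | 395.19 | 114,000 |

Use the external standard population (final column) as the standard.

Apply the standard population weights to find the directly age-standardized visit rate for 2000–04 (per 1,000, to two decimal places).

302.64

Standard total = 239,700; weights = 0.2457, 0.2787, 0.4756.
Standardized rate: 0.2457×367.17 + 0.2787×87.79 + 0.4756×395.19 = 302.6381 per 1,000.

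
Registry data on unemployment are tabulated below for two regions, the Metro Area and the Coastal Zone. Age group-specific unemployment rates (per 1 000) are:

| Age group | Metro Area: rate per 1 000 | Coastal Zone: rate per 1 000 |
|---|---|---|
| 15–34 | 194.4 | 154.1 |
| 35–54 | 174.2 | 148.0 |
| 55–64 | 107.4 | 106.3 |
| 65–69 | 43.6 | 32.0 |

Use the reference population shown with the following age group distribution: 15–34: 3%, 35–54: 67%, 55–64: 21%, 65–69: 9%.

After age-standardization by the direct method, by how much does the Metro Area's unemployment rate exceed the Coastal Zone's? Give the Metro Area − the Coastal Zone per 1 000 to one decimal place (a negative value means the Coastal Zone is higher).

20.0

Standard weights: 0.03, 0.67, 0.21, 0.09.
The Metro Area: 0.0300×194.4 + 0.6700×174.2 + 0.2100×107.4 + 0.0900×43.6 = 149.0240 per 1 000.
The Coastal Zone: 0.0300×154.1 + 0.6700×148.0 + 0.2100×106.3 + 0.0900×32.0 = 128.9860 per 1 000.
Difference = 149.0240 − 128.9860 = 20.0380.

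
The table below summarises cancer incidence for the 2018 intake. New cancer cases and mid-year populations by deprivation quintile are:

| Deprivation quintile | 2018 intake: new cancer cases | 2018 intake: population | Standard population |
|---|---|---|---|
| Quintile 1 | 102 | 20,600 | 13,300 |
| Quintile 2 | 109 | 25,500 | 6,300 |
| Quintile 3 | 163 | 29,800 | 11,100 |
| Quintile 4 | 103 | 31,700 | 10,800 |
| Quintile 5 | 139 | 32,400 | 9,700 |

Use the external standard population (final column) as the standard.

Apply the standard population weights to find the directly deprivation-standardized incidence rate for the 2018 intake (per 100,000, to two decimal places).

Deprivation-specific rates per 100,000 for the 2018 intake: 495.15, 427.45, 546.98, 324.92, 429.01.
Standard total = 51,200; weights = 0.2598, 0.1230, 0.2168, 0.2109, 0.1895.
Standardized rate: 0.2598×495.15 + 0.1230×427.45 + 0.2168×546.98 + 0.2109×324.92 + 0.1895×429.01 = 449.6176 per 100,000.

449.62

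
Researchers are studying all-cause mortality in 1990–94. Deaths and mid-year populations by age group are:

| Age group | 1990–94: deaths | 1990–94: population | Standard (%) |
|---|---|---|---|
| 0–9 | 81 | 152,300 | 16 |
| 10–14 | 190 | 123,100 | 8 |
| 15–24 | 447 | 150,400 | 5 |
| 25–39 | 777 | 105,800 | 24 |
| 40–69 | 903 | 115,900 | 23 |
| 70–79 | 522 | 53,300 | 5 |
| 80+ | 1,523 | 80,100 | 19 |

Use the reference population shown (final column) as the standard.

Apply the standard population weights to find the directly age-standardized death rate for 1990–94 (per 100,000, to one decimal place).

801.4

Age-specific rates per 100,000 for 1990–94: 53.18, 154.35, 297.21, 734.40, 779.12, 979.36, 1901.37.
Standard weights: 0.16, 0.08, 0.05, 0.24, 0.23, 0.05, 0.19.
Standardized rate: 0.1600×53.18 + 0.0800×154.35 + 0.0500×297.21 + 0.2400×734.40 + 0.2300×779.12 + 0.0500×979.36 + 0.1900×1901.37 = 801.4013 per 100,000.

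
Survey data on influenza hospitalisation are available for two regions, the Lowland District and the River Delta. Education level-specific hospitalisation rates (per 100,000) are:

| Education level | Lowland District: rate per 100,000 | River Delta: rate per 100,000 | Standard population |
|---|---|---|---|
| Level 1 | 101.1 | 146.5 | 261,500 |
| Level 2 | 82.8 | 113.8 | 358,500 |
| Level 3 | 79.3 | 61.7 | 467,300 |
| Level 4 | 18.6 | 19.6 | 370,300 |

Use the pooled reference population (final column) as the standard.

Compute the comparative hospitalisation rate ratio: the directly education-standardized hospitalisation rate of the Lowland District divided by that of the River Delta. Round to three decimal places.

Standard total = 1,457,600; weights = 0.1794, 0.2460, 0.3206, 0.2540.
The Lowland District: 0.1794×101.1 + 0.2460×82.8 + 0.3206×79.3 + 0.2540×18.6 = 68.6512 per 100,000.
The River Delta: 0.1794×146.5 + 0.2460×113.8 + 0.3206×61.7 + 0.2540×19.6 = 79.0322 per 100,000.
Ratio = 68.6512 ÷ 79.0322 = 0.86865.

0.869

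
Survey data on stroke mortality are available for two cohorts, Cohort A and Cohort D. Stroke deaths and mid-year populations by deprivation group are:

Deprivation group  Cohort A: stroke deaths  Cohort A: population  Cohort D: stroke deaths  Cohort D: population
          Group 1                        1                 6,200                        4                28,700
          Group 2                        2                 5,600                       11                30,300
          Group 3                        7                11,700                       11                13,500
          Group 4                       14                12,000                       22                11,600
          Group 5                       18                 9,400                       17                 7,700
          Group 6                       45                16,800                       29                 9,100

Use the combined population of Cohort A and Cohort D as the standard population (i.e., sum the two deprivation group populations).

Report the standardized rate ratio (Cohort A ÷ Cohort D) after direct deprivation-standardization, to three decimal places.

Deprivation-specific rates per 100,000 for Cohort A: 16.13, 35.71, 59.83, 116.67, 191.49, 267.86.
For Cohort D: 13.94, 36.30, 81.48, 189.66, 220.78, 318.68.
Combined standard total = 162,600; weights = 0.2146, 0.2208, 0.1550, 0.1451, 0.1052, 0.1593.
Cohort A: 0.2146×16.13 + 0.2208×35.71 + 0.1550×59.83 + 0.1451×116.67 + 0.1052×191.49 + 0.1593×267.86 = 100.3569 per 100,000.
Cohort D: 0.2146×13.94 + 0.2208×36.30 + 0.1550×81.48 + 0.1451×189.66 + 0.1052×220.78 + 0.1593×318.68 = 125.1419 per 100,000.
Ratio = 100.3569 ÷ 125.1419 = 0.80195.

0.802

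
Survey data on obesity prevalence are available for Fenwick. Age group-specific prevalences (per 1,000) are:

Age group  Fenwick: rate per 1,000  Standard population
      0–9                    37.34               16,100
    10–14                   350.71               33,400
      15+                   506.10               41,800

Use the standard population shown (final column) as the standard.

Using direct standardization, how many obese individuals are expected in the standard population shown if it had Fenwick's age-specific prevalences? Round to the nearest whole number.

Expected obese individuals = Σ (standard pop × age-specific rate ÷ 1,000)
= 16,100×37.34/1,000 + 33,400×350.71/1,000 + 41,800×506.10/1,000
= 601.17 + 11713.71 + 21154.98 = 33469.87.

33470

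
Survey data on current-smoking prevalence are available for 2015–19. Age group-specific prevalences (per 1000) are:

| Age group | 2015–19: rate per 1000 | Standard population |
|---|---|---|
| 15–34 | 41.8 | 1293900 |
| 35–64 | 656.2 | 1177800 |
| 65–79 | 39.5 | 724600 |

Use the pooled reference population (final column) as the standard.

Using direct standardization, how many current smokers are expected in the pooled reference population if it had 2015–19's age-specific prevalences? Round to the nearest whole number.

Expected current smokers = Σ (standard pop × age-specific rate ÷ 1000)
= 1293900×41.8/1000 + 1177800×656.2/1000 + 724600×39.5/1000
= 54085.02 + 772872.36 + 28621.70 = 855579.08.

855579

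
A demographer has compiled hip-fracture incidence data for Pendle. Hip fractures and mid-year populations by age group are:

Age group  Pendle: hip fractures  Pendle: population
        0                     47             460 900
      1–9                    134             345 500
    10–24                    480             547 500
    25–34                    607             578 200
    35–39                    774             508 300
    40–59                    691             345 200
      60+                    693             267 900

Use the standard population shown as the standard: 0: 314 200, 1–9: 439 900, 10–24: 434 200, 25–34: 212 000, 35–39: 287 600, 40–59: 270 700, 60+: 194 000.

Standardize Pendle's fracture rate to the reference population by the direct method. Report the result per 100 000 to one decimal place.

Age-specific rates per 100 000 for Pendle: 10.20, 38.78, 87.67, 104.98, 152.27, 200.17, 258.68.
Standard total = 2 152 600; weights = 0.1460, 0.2044, 0.2017, 0.0985, 0.1336, 0.1258, 0.0901.
Standardized rate: 0.1460×10.20 + 0.2044×38.78 + 0.2017×87.67 + 0.0985×104.98 + 0.1336×152.27 + 0.1258×200.17 + 0.0901×258.68 = 106.2679 per 100 000.

106.3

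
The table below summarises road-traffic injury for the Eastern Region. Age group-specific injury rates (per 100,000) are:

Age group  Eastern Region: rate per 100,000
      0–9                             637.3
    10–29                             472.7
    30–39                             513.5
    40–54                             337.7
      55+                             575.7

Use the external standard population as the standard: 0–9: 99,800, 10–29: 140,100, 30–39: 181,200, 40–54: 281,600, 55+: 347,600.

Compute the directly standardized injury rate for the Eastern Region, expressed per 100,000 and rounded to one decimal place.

Standard total = 1,050,300; weights = 0.0950, 0.1334, 0.1725, 0.2681, 0.3310.
Standardized rate: 0.0950×637.3 + 0.1334×472.7 + 0.1725×513.5 + 0.2681×337.7 + 0.3310×575.7 = 493.2721 per 100,000.

493.3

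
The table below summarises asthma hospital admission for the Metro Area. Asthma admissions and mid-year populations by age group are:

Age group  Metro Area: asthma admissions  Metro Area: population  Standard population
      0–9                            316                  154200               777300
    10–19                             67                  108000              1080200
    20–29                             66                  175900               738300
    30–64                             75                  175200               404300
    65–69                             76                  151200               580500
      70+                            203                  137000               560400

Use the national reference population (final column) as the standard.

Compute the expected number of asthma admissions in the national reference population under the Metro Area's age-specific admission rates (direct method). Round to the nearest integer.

3835

Age-specific rates per 10000 for the Metro Area: 20.49, 6.20, 3.75, 4.28, 5.03, 14.82.
Expected asthma admissions = Σ (standard pop × age-specific rate ÷ 10000)
= 777300×20.49/10000 + 1080200×6.20/10000 + 738300×3.75/10000 + 404300×4.28/10000 + 580500×5.03/10000 + 560400×14.82/10000
= 1592.91 + 670.12 + 277.02 + 173.07 + 291.79 + 830.37 = 3835.29.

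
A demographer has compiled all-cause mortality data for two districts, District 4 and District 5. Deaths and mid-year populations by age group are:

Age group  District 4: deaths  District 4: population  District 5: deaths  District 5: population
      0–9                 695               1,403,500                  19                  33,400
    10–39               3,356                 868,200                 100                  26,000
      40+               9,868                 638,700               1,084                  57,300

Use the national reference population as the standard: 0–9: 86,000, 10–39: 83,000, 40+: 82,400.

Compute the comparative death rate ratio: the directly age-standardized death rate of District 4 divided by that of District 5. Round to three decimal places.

Age-specific rates per 100,000 for District 4: 49.52, 386.55, 1545.01.
For District 5: 56.89, 384.62, 1891.80.
Standard total = 251,400; weights = 0.3421, 0.3302, 0.3278.
District 4: 0.3421×49.52 + 0.3302×386.55 + 0.3278×1545.01 = 650.9591 per 100,000.
District 5: 0.3421×56.89 + 0.3302×384.62 + 0.3278×1891.80 = 766.5052 per 100,000.
Ratio = 650.9591 ÷ 766.5052 = 0.84926.

0.849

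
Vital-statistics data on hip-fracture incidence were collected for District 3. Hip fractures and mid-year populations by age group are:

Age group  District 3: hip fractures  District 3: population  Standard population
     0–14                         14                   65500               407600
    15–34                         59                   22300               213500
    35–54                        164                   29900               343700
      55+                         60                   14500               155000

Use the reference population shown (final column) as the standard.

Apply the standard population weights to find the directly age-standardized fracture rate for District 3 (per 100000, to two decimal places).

283.85

Age-specific rates per 100000 for District 3: 21.37, 264.57, 548.49, 413.79.
Standard total = 1119800; weights = 0.3640, 0.1907, 0.3069, 0.1384.
Standardized rate: 0.3640×21.37 + 0.1907×264.57 + 0.3069×548.49 + 0.1384×413.79 = 283.8491 per 100000.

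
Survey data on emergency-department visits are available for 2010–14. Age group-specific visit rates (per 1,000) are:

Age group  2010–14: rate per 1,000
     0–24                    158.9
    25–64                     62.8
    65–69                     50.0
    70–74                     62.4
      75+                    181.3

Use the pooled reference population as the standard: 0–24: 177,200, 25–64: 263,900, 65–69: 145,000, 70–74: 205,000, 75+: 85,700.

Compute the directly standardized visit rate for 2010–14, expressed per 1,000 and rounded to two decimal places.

91.59

Standard total = 876,800; weights = 0.2021, 0.3010, 0.1654, 0.2338, 0.0977.
Standardized rate: 0.2021×158.9 + 0.3010×62.8 + 0.1654×50.0 + 0.2338×62.4 + 0.0977×181.3 = 91.5938 per 1,000.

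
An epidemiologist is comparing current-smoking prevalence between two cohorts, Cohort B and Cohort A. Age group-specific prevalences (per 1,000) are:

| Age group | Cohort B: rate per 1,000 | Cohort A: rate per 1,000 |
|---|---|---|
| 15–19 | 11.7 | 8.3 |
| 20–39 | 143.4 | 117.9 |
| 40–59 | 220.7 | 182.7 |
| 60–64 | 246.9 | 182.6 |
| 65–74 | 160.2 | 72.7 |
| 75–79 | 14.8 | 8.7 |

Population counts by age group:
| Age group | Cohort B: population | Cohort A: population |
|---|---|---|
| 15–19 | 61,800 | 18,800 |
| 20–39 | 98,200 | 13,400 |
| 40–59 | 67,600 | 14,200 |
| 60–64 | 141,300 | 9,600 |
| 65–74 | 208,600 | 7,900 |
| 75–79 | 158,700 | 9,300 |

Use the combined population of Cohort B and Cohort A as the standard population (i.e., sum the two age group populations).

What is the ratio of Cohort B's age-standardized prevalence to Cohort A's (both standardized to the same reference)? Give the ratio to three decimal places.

Combined standard total = 809,400; weights = 0.0996, 0.1379, 0.1011, 0.1864, 0.2675, 0.2076.
Cohort B: 0.0996×11.7 + 0.1379×143.4 + 0.1011×220.7 + 0.1864×246.9 + 0.2675×160.2 + 0.2076×14.8 = 135.1947 per 1,000.
Cohort A: 0.0996×8.3 + 0.1379×117.9 + 0.1011×182.7 + 0.1864×182.6 + 0.2675×72.7 + 0.2076×8.7 = 90.8413 per 1,000.
Ratio = 135.1947 ÷ 90.8413 = 1.48825.

1.488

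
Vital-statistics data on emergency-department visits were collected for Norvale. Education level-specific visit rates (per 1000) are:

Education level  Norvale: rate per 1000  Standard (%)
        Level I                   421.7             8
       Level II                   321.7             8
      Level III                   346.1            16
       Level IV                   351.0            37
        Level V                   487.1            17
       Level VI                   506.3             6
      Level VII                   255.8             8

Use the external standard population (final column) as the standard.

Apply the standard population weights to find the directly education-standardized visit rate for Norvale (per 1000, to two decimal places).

Standard weights: 0.08, 0.08, 0.16, 0.37, 0.17, 0.06, 0.08.
Standardized rate: 0.0800×421.7 + 0.0800×321.7 + 0.1600×346.1 + 0.3700×351.0 + 0.1700×487.1 + 0.0600×506.3 + 0.0800×255.8 = 378.3670 per 1000.

378.37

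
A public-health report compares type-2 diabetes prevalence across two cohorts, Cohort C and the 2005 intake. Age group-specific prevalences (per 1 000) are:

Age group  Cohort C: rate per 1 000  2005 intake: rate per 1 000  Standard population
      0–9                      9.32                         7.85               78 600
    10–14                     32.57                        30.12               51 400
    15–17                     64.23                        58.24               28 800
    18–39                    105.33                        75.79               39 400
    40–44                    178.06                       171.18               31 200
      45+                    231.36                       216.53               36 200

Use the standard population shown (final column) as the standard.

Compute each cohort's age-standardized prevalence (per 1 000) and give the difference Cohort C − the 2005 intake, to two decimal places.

Standard total = 265 600; weights = 0.2959, 0.1935, 0.1084, 0.1483, 0.1175, 0.1363.
Cohort C: 0.2959×9.32 + 0.1935×32.57 + 0.1084×64.23 + 0.1483×105.33 + 0.1175×178.06 + 0.1363×231.36 = 84.1008 per 1 000.
The 2005 intake: 0.2959×7.85 + 0.1935×30.12 + 0.1084×58.24 + 0.1483×75.79 + 0.1175×171.18 + 0.1363×216.53 = 75.3306 per 1 000.
Difference = 84.1008 − 75.3306 = 8.7702.

8.77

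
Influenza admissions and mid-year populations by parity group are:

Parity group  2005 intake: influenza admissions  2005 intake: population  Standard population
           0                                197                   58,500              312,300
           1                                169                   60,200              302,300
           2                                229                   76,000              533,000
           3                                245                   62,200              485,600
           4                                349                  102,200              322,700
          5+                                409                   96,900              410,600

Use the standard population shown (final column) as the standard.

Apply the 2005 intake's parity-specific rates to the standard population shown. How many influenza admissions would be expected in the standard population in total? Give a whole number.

8254

Parity-specific rates per 100,000 for the 2005 intake: 336.75, 280.73, 301.32, 393.89, 341.49, 422.08.
Expected influenza admissions = Σ (standard pop × parity-specific rate ÷ 100,000)
= 312,300×336.75/100,000 + 302,300×280.73/100,000 + 533,000×301.32/100,000 + 485,600×393.89/100,000 + 322,700×341.49/100,000 + 410,600×422.08/100,000
= 1051.68 + 848.65 + 1606.01 + 1912.73 + 1101.98 + 1733.08 = 8254.13.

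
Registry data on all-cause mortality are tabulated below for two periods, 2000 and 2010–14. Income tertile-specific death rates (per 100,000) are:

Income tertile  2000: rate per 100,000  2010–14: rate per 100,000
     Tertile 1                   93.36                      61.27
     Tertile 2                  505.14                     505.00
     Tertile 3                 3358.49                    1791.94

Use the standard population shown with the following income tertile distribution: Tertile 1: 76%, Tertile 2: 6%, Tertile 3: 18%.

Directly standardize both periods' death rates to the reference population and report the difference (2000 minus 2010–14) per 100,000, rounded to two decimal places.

Standard weights: 0.76, 0.06, 0.18.
2000: 0.7600×93.36 + 0.0600×505.14 + 0.1800×3358.49 = 705.7902 per 100,000.
2010–14: 0.7600×61.27 + 0.0600×505.00 + 0.1800×1791.94 = 399.4144 per 100,000.
Difference = 705.7902 − 399.4144 = 306.3758.

306.38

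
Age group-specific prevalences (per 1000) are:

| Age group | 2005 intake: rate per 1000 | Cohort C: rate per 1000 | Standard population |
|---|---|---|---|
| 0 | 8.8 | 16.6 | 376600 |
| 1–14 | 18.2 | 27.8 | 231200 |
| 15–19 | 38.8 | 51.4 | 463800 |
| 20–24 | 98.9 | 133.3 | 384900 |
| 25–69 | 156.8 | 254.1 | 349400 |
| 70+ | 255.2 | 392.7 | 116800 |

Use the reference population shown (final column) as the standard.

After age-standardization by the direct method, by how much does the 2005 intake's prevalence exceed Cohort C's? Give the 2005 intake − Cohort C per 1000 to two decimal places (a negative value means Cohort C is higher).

Standard total = 1922700; weights = 0.1959, 0.1202, 0.2412, 0.2002, 0.1817, 0.0607.
The 2005 intake: 0.1959×8.8 + 0.1202×18.2 + 0.2412×38.8 + 0.2002×98.9 + 0.1817×156.8 + 0.0607×255.2 = 77.0673 per 1000.
Cohort C: 0.1959×16.6 + 0.1202×27.8 + 0.2412×51.4 + 0.2002×133.3 + 0.1817×254.1 + 0.0607×392.7 = 115.7098 per 1000.
Difference = 77.0673 − 115.7098 = -38.6426.

-38.64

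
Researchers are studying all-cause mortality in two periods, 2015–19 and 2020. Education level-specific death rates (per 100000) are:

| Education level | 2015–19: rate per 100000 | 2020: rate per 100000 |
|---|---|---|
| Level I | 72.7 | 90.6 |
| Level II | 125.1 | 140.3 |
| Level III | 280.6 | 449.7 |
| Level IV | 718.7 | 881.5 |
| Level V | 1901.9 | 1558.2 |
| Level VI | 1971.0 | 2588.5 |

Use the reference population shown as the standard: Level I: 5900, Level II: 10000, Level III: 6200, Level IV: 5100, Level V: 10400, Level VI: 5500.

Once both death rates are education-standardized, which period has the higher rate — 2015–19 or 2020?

Standard total = 43100; weights = 0.1369, 0.2320, 0.1439, 0.1183, 0.2413, 0.1276.
2015–19: 0.1369×72.7 + 0.2320×125.1 + 0.1439×280.6 + 0.1183×718.7 + 0.2413×1901.9 + 0.1276×1971.0 = 874.8325 per 100000.
2020: 0.1369×90.6 + 0.2320×140.3 + 0.1439×449.7 + 0.1183×881.5 + 0.2413×1558.2 + 0.1276×2588.5 = 920.2636 per 100000.

2020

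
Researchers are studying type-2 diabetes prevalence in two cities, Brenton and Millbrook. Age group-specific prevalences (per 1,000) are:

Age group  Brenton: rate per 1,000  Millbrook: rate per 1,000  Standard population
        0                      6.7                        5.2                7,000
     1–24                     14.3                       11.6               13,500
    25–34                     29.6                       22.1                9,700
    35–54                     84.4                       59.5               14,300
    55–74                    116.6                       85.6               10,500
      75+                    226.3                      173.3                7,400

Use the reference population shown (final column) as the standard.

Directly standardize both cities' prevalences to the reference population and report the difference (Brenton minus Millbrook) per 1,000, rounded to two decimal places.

19.13

Standard total = 62,400; weights = 0.1122, 0.2163, 0.1554, 0.2292, 0.1683, 0.1186.
Brenton: 0.1122×6.7 + 0.2163×14.3 + 0.1554×29.6 + 0.2292×84.4 + 0.1683×116.6 + 0.1186×226.3 = 74.2454 per 1,000.
Millbrook: 0.1122×5.2 + 0.2163×11.6 + 0.1554×22.1 + 0.2292×59.5 + 0.1683×85.6 + 0.1186×173.3 = 55.1192 per 1,000.
Difference = 74.2454 − 55.1192 = 19.1261.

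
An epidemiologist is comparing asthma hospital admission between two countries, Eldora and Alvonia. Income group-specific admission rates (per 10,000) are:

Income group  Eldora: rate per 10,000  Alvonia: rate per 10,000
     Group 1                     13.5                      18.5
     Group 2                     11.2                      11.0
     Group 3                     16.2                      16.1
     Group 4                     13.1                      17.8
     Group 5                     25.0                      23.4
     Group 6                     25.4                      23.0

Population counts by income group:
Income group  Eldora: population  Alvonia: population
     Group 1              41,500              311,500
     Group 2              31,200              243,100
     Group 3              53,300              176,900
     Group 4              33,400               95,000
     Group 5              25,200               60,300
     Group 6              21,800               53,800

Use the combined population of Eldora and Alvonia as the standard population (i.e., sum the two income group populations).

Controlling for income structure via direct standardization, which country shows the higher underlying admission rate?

Alvonia

Combined standard total = 1,147,000; weights = 0.3078, 0.2391, 0.2007, 0.1119, 0.0745, 0.0659.
Eldora: 0.3078×13.5 + 0.2391×11.2 + 0.2007×16.2 + 0.1119×13.1 + 0.0745×25.0 + 0.0659×25.4 = 15.0886 per 10,000.
Alvonia: 0.3078×18.5 + 0.2391×11.0 + 0.2007×16.1 + 0.1119×17.8 + 0.0745×23.4 + 0.0659×23.0 = 16.8082 per 10,000.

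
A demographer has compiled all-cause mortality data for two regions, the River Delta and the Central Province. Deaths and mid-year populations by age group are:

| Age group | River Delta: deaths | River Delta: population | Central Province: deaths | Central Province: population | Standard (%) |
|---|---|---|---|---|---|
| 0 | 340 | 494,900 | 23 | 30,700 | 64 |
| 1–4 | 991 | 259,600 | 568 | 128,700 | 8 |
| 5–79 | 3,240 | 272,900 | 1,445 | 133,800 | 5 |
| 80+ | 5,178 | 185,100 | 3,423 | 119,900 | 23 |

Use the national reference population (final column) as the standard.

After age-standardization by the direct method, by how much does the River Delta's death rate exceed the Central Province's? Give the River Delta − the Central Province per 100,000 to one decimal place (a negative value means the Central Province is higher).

-16.6

Age-specific rates per 100,000 for the River Delta: 68.70, 381.74, 1187.25, 2797.41.
For the Central Province: 74.92, 441.34, 1079.97, 2854.88.
Standard weights: 0.64, 0.08, 0.05, 0.23.
The River Delta: 0.6400×68.70 + 0.0800×381.74 + 0.0500×1187.25 + 0.2300×2797.41 = 777.2737 per 100,000.
The Central Province: 0.6400×74.92 + 0.0800×441.34 + 0.0500×1079.97 + 0.2300×2854.88 = 793.8755 per 100,000.
Difference = 777.2737 − 793.8755 = -16.6017.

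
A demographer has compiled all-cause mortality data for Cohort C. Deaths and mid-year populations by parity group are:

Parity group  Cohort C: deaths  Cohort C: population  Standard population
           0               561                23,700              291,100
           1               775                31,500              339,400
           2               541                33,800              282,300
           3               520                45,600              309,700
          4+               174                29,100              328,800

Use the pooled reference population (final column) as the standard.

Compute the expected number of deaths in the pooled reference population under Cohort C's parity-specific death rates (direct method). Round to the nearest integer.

25257

Parity-specific rates per 1,000 for Cohort C: 23.671, 24.603, 16.006, 11.404, 5.979.
Expected deaths = Σ (standard pop × parity-specific rate ÷ 1,000)
= 291,100×23.671/1,000 + 339,400×24.603/1,000 + 282,300×16.006/1,000 + 309,700×11.404/1,000 + 328,800×5.979/1,000
= 6890.59 + 8350.32 + 4518.47 + 3531.67 + 1966.02 = 25257.07.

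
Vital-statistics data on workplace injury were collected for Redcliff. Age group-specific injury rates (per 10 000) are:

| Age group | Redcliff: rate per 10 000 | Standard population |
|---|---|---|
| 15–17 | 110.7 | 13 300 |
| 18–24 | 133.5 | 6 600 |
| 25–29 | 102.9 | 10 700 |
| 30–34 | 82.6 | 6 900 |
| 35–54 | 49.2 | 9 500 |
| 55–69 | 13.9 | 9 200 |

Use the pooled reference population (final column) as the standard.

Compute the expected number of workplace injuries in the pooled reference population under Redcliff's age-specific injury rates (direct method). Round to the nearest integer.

462

Expected workplace injuries = Σ (standard pop × age-specific rate ÷ 10 000)
= 13 300×110.7/10 000 + 6 600×133.5/10 000 + 10 700×102.9/10 000 + 6 900×82.6/10 000 + 9 500×49.2/10 000 + 9 200×13.9/10 000
= 147.23 + 88.11 + 110.10 + 56.99 + 46.74 + 12.79 = 461.97.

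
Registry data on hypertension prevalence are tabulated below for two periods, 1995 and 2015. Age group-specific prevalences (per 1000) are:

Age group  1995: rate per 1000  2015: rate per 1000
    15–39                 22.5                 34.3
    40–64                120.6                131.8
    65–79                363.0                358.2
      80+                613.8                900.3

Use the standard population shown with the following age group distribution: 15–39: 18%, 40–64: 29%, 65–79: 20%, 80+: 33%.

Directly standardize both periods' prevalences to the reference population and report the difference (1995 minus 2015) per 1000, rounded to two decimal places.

Standard weights: 0.18, 0.29, 0.20, 0.33.
1995: 0.1800×22.5 + 0.2900×120.6 + 0.2000×363.0 + 0.3300×613.8 = 314.1780 per 1000.
2015: 0.1800×34.3 + 0.2900×131.8 + 0.2000×358.2 + 0.3300×900.3 = 413.1350 per 1000.
Difference = 314.1780 − 413.1350 = -98.9570.

-98.96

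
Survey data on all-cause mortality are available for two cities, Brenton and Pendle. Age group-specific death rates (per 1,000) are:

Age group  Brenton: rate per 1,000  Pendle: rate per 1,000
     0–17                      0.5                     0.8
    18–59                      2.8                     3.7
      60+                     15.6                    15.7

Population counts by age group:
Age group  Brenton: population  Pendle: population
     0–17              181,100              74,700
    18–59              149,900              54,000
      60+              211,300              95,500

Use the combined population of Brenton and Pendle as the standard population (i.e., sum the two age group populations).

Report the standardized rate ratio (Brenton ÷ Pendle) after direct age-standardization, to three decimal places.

0.950

Combined standard total = 766,500; weights = 0.3337, 0.2660, 0.4003.
Brenton: 0.3337×0.5 + 0.2660×2.8 + 0.4003×15.6 = 7.1558 per 1,000.
Pendle: 0.3337×0.8 + 0.2660×3.7 + 0.4003×15.7 = 7.5353 per 1,000.
Ratio = 7.1558 ÷ 7.5353 = 0.94963.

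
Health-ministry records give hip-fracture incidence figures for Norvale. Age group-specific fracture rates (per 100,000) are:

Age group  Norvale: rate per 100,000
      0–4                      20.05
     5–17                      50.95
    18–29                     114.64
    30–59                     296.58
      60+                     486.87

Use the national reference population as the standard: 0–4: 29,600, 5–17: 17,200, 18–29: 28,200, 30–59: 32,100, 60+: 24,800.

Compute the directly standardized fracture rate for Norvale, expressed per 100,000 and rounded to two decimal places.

199.37

Standard total = 131,900; weights = 0.2244, 0.1304, 0.2138, 0.2434, 0.1880.
Standardized rate: 0.2244×20.05 + 0.1304×50.95 + 0.2138×114.64 + 0.2434×296.58 + 0.1880×486.87 = 199.3727 per 100,000.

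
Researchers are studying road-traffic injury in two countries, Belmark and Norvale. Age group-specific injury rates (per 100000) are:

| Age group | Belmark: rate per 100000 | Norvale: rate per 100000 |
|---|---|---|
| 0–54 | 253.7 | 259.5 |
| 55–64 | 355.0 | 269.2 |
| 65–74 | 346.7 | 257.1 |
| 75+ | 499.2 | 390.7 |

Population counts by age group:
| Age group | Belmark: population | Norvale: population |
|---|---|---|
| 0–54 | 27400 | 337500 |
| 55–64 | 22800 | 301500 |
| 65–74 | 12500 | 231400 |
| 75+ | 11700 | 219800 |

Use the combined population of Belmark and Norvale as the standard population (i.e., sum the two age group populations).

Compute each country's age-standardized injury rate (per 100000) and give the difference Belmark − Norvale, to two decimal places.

62.41

Combined standard total = 1164600; weights = 0.3133, 0.2785, 0.2094, 0.1988.
Belmark: 0.3133×253.7 + 0.2785×355.0 + 0.2094×346.7 + 0.1988×499.2 = 350.1860 per 100000.
Norvale: 0.3133×259.5 + 0.2785×269.2 + 0.2094×257.1 + 0.1988×390.7 = 287.7785 per 100000.
Difference = 350.1860 − 287.7785 = 62.4074.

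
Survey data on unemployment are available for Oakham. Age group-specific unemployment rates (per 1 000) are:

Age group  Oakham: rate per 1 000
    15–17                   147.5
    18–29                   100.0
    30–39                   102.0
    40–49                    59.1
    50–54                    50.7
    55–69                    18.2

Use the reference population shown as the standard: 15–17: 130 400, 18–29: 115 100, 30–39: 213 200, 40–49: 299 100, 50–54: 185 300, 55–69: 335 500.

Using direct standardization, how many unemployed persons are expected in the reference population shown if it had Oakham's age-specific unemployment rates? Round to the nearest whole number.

85668

Expected unemployed persons = Σ (standard pop × age-specific rate ÷ 1 000)
= 130 400×147.5/1 000 + 115 100×100.0/1 000 + 213 200×102.0/1 000 + 299 100×59.1/1 000 + 185 300×50.7/1 000 + 335 500×18.2/1 000
= 19234.00 + 11510.00 + 21746.40 + 17676.81 + 9394.71 + 6106.10 = 85668.02.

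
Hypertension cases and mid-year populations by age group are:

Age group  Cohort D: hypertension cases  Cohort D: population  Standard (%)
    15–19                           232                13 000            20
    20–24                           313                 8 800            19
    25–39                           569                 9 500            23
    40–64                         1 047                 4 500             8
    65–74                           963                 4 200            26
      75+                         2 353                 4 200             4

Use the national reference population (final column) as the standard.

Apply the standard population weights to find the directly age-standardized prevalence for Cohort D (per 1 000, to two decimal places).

124.74

Age-specific rates per 1 000 for Cohort D: 17.846, 35.568, 59.895, 232.667, 229.286, 560.238.
Standard weights: 0.20, 0.19, 0.23, 0.08, 0.26, 0.04.
Standardized rate: 0.2000×17.846 + 0.1900×35.568 + 0.2300×59.895 + 0.0800×232.667 + 0.2600×229.286 + 0.0400×560.238 = 124.7401 per 1 000.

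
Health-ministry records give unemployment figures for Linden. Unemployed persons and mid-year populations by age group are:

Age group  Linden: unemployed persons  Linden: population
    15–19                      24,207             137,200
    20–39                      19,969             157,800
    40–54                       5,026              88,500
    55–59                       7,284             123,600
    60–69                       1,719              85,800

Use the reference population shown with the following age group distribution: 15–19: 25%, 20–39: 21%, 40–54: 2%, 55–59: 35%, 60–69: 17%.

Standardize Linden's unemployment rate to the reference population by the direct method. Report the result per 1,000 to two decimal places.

Age-specific rates per 1,000 for Linden: 176.436, 126.546, 56.791, 58.932, 20.035.
Standard weights: 0.25, 0.21, 0.02, 0.35, 0.17.
Standardized rate: 0.2500×176.436 + 0.2100×126.546 + 0.0200×56.791 + 0.3500×58.932 + 0.1700×20.035 = 95.8517 per 1,000.

95.85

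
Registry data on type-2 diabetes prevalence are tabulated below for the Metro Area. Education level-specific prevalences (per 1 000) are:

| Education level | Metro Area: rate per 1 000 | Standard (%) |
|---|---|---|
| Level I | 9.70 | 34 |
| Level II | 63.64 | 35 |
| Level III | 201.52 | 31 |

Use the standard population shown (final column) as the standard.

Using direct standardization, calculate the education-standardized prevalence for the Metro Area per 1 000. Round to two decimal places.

88.04

Standard weights: 0.34, 0.35, 0.31.
Standardized rate: 0.3400×9.70 + 0.3500×63.64 + 0.3100×201.52 = 88.0432 per 1 000.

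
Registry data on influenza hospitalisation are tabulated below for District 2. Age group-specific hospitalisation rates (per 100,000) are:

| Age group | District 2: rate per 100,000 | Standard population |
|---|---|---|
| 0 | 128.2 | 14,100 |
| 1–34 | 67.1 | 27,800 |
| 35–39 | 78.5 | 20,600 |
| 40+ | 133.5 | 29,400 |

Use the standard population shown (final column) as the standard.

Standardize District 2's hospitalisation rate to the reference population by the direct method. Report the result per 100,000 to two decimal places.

100.27

Standard total = 91,900; weights = 0.1534, 0.3025, 0.2242, 0.3199.
Standardized rate: 0.1534×128.2 + 0.3025×67.1 + 0.2242×78.5 + 0.3199×133.5 = 100.2720 per 100,000.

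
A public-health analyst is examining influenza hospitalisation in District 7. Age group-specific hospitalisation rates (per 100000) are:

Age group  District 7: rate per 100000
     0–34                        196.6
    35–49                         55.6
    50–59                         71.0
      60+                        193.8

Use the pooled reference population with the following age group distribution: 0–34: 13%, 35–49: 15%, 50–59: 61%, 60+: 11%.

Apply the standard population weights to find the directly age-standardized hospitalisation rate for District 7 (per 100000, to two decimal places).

98.53

Standard weights: 0.13, 0.15, 0.61, 0.11.
Standardized rate: 0.1300×196.6 + 0.1500×55.6 + 0.6100×71.0 + 0.1100×193.8 = 98.5260 per 100000.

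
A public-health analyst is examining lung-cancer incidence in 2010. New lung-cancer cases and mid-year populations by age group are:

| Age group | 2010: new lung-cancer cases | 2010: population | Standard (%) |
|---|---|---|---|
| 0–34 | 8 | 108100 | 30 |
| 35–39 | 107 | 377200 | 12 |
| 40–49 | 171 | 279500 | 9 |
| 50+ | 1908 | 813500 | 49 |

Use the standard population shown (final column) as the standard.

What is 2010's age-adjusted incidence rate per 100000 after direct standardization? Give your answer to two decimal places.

126.06

Age-specific rates per 100000 for 2010: 7.40, 28.37, 61.18, 234.54.
Standard weights: 0.30, 0.12, 0.09, 0.49.
Standardized rate: 0.3000×7.40 + 0.1200×28.37 + 0.0900×61.18 + 0.4900×234.54 = 126.0561 per 100000.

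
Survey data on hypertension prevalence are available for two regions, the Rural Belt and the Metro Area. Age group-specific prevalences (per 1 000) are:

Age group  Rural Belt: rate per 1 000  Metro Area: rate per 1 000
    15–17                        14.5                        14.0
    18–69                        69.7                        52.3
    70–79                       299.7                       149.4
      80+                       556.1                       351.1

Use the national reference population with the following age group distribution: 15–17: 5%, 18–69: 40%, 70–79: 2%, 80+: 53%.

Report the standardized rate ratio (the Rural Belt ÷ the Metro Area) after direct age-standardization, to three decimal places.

1.563

Standard weights: 0.05, 0.40, 0.02, 0.53.
The Rural Belt: 0.0500×14.5 + 0.4000×69.7 + 0.0200×299.7 + 0.5300×556.1 = 329.3320 per 1 000.
The Metro Area: 0.0500×14.0 + 0.4000×52.3 + 0.0200×149.4 + 0.5300×351.1 = 210.6910 per 1 000.
Ratio = 329.3320 ÷ 210.6910 = 1.56310.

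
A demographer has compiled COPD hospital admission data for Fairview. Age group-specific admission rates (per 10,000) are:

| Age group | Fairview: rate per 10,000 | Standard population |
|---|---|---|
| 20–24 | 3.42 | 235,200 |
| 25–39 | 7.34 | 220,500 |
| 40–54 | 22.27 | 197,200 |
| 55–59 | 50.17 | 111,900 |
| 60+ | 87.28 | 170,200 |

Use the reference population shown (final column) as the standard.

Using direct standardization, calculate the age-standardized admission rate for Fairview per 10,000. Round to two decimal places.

Standard total = 935,000; weights = 0.2516, 0.2358, 0.2109, 0.1197, 0.1820.
Standardized rate: 0.2516×3.42 + 0.2358×7.34 + 0.2109×22.27 + 0.1197×50.17 + 0.1820×87.28 = 29.1803 per 10,000.

29.18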